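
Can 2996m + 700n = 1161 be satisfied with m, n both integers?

gcd(2996, 700):
  2996 = 4·700 + 196
  700 = 3·196 + 112
  196 = 1·112 + 84
  112 = 1·84 + 28
  84 = 3·28
so gcd(2996, 700) = 28.
28 does not divide 1161 (remainder 13), so no integer solutions.

no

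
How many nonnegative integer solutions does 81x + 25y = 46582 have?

gcd(81, 25):
  81 = 3×25 + 6
  25 = 4×6 + 1
  6 = 6×1
so gcd(81, 25) = 1.
Back-substitute for Bézout coefficients:
  1 = 25 - 4×6
  ... = 81×(-4) + 25×(13)
Scale by 46582: one solution is (-186328, 605566). Reduce x mod 25: (22, 1792).
General: x = 22 + 25t, y = 1792 - 81t.
x ≥ 0 ⇒ t ≥ 0; y ≥ 0 ⇒ t ≤ 22. So t ∈ [0, 22]: 23 solutions.

23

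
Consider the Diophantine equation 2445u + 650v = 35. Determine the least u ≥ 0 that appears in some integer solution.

113

gcd(2445, 650) = 5.
5 divides 35, so solutions exist.
By Bézout, 2445·(-21) + 650·(79) = 5.
Scale by 35/5 = 7: (u₀, v₀) = (-147, 553).
General solution: u = -147 + 130t, v = 553 - 489t for integer t.
u ≥ 0: smallest is -147 mod 130 = 113 (at t = 2), with v = -425.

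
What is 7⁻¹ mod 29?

25

gcd(29, 7):
  29 = 4*7 + 1
  7 = 7*1
so gcd(29, 7) = 1.
Back-substitute for Bézout coefficients:
  1 = 29 - 4*7
  ... = 7*(-4) + 29*(1)
So 7*-4 ≡ 1 (mod 29), and -4 mod 29 = 25.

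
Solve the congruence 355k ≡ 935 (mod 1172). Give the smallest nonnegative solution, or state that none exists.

gcd(1172, 355) = 1.
1 divides 935, so solutions exist.
By Bézout, 355·(-241) + 1172·(73) = 1.
So 355·(-241) ≡ 1 (mod 1172); multiply by 935: k ≡ -225335 (mod 1172).
Smallest nonnegative: k = -225335 mod 1172 = 861.

861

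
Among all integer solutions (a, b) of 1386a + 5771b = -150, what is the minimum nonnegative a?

4172

gcd(5771, 1386):
  5771 = 4*1386 + 227
  1386 = 6*227 + 24
  227 = 9*24 + 11
  24 = 2*11 + 2
  11 = 5*2 + 1
  2 = 2*1
so gcd(5771, 1386) = 1.
1 divides -150, so solutions exist.
Back-substitute for Bézout coefficients:
  1 = 11 - 5*2
  ... = 1386*(-2644) + 5771*(635)
Scale by -150/1 = -150: (a₀, b₀) = (396600, -95250).
General solution: a = 396600 + 5771t, b = -95250 - 1386t for integer t.
a ≥ 0: smallest is 396600 mod 5771 = 4172 (at t = -68), with b = -1002.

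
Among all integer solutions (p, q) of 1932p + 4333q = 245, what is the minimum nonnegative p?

gcd(4333, 1932) = 7.
7 divides 245, so solutions exist.
By Bézout, 1932*(-231) + 4333*(103) = 7.
Scale by 245/7 = 35: (p₀, q₀) = (-8085, 3605).
General solution: p = -8085 + 619t, q = 3605 - 276t for integer t.
p ≥ 0: smallest is -8085 mod 619 = 581 (at t = 14), with q = -259.

581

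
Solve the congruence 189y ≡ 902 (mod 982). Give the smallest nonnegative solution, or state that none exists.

gcd(982, 189) = 1.
1 divides 902, so solutions exist.
By Bézout, 189*(-239) + 982*(46) = 1.
So 189*(-239) ≡ 1 (mod 982); multiply by 902: y ≡ -215578 (mod 982).
Smallest nonnegative: y = -215578 mod 982 = 462.

462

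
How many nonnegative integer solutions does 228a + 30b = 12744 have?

11

gcd(228, 30) = 6.
By Bézout, 228*(2) + 30*(-15) = 6.
One solution: (3, 402).
General: a = 3 + 5t, b = 402 - 38t.
a ≥ 0 ⇒ t ≥ 0; b ≥ 0 ⇒ t ≤ 10. So t ∈ [0, 10]: 11 solutions.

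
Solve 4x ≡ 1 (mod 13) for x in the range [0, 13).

10

gcd(13, 4) = 1  (13 = 3×4 + 1, 4 = 4×1).
Back-substituting, 4×(-3) + 13×(1) = 1.
So 4×-3 ≡ 1 (mod 13), and -3 mod 13 = 10.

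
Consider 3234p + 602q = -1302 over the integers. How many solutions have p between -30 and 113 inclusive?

gcd(3234, 602) = 14  (3234 = 5*602 + 224, 602 = 2*224 + 154, 224 = 1*154 + 70, 154 = 2*70 + 14, 70 = 5*14).
Back-substituting, 3234*(-8) + 602*(43) = 14.
Scale by -93: particular solution (744, -3999); reduce p mod 43: (13, -72).
General solution: p = 13 + 43t, q = -72 - 231t for integer t.
-30 ≤ 13 + 43t ≤ 113 gives t ∈ [-1, 2], which is 4 values.

4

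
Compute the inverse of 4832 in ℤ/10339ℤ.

gcd(10339, 4832) = 1.
By Bézout, 4832·(-1256) + 10339·(587) = 1.
So 4832·-1256 ≡ 1 (mod 10339), and -1256 mod 10339 = 9083.

9083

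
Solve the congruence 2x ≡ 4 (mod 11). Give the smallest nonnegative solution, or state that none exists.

gcd(11, 2) = 1.
1 divides 4, so solutions exist.
By Bézout, 2·(-5) + 11·(1) = 1.
So 2·(-5) ≡ 1 (mod 11); multiply by 4: x ≡ -20 (mod 11).
Smallest nonnegative: x = -20 mod 11 = 2.

2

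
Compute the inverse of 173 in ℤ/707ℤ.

94

gcd(707, 173) = 1.
By Bézout, 173×(94) + 707×(-23) = 1.
So 173×94 ≡ 1 (mod 707), and 94 mod 707 = 94.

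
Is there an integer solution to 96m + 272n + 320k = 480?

gcd(272, 96) = 16  (272 = 2·96 + 80, 96 = 1·80 + 16, 80 = 5·16).
gcd(16, 320) = 16.
16 divides 480, so integer solutions exist.

yes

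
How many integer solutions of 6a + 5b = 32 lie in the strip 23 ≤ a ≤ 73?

gcd(6, 5) = 1.
By Bézout, 6*(1) + 5*(-1) = 1.
Particular solution: (2, 4).
General solution: a = 2 + 5t, b = 4 - 6t for integer t.
23 ≤ 2 + 5t ≤ 73 gives t ∈ [5, 14], which is 10 values.

10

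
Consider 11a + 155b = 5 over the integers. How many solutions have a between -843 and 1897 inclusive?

17

gcd(155, 11):
  155 = 14·11 + 1
  11 = 11·1
so gcd(155, 11) = 1.
Back-substitute for Bézout coefficients:
  1 = 155 - 14·11
  ... = 11·(-14) + 155·(1)
Scale by 5: particular solution (-70, 5); reduce a mod 155: (85, -6).
General solution: a = 85 + 155t, b = -6 - 11t for integer t.
-843 ≤ 85 + 155t ≤ 1897 gives t ∈ [-5, 11], which is 17 values.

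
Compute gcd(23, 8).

1

gcd(23, 8):
  23 = 2×8 + 7
  8 = 1×7 + 1
  7 = 7×1
so gcd(23, 8) = 1.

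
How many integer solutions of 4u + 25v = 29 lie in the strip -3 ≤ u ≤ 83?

gcd(25, 4) = 1.
By Bézout, 4×(-6) + 25×(1) = 1.
Particular solution: (1, 1).
General solution: u = 1 + 25t, v = 1 - 4t for integer t.
-3 ≤ 1 + 25t ≤ 83 gives t ∈ [0, 3], which is 4 values.

4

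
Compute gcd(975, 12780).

gcd(12780, 975):
  12780 = 13·975 + 105
  975 = 9·105 + 30
  105 = 3·30 + 15
  30 = 2·15
so gcd(12780, 975) = 15.

15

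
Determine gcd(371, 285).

1

gcd(371, 285):
  371 = 1·285 + 86
  285 = 3·86 + 27
  86 = 3·27 + 5
  27 = 5·5 + 2
  5 = 2·2 + 1
  2 = 2·1
so gcd(371, 285) = 1.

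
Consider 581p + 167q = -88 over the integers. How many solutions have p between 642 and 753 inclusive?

1

gcd(581, 167):
  581 = 3×167 + 80
  167 = 2×80 + 7
  80 = 11×7 + 3
  7 = 2×3 + 1
  3 = 3×1
so gcd(581, 167) = 1.
Back-substitute for Bézout coefficients:
  1 = 7 - 2×3
  ... = 581×(-48) + 167×(167)
Scale by -88: particular solution (4224, -14696); reduce p mod 167: (49, -171).
General solution: p = 49 + 167t, q = -171 - 581t for integer t.
642 ≤ 49 + 167t ≤ 753 gives t ∈ [4, 4], which is 1 value.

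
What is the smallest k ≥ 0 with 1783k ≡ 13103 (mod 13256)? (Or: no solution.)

gcd(13256, 1783) = 1  (13256 = 7*1783 + 775, 1783 = 2*775 + 233, 775 = 3*233 + 76, 233 = 3*76 + 5, 76 = 15*5 + 1, 5 = 5*1).
1 divides 13103, so solutions exist.
Back-substituting, 1783*(-2617) + 13256*(352) = 1.
So 1783*(-2617) ≡ 1 (mod 13256); multiply by 13103: k ≡ -34290551 (mod 13256).
Smallest nonnegative: k = -34290551 mod 13256 = 2721.

2721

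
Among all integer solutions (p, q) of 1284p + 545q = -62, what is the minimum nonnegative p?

157

gcd(1284, 545) = 1.
1 divides -62, so solutions exist.
By Bézout, 1284·(59) + 545·(-139) = 1.
Scale by -62/1 = -62: (p₀, q₀) = (-3658, 8618).
General solution: p = -3658 + 545t, q = 8618 - 1284t for integer t.
p ≥ 0: smallest is -3658 mod 545 = 157 (at t = 7), with q = -370.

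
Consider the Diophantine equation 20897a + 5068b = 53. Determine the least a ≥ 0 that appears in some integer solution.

1857

gcd(20897, 5068):
  20897 = 4*5068 + 625
  5068 = 8*625 + 68
  625 = 9*68 + 13
  68 = 5*13 + 3
  13 = 4*3 + 1
  3 = 3*1
so gcd(20897, 5068) = 1.
1 divides 53, so solutions exist.
Back-substitute for Bézout coefficients:
  1 = 13 - 4*3
  ... = 20897*(1565) + 5068*(-6453)
Scale by 53/1 = 53: (a₀, b₀) = (82945, -342009).
General solution: a = 82945 + 5068t, b = -342009 - 20897t for integer t.
a ≥ 0: smallest is 82945 mod 5068 = 1857 (at t = -16), with b = -7657.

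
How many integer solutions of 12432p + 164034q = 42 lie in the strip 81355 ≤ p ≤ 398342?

11

gcd(164034, 12432) = 6.
By Bézout, 12432×(6716) + 164034×(-509) = 6.
Particular solution: (19673, -1491).
General solution: p = 19673 + 27339t, q = -1491 - 2072t for integer t.
81355 ≤ 19673 + 27339t ≤ 398342 gives t ∈ [3, 13], which is 11 values.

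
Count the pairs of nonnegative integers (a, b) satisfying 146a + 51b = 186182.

25

gcd(146, 51) = 1  (146 = 2·51 + 44, 51 = 1·44 + 7, 44 = 6·7 + 2, 7 = 3·2 + 1, 2 = 2·1).
Back-substituting, 146·(-22) + 51·(63) = 1.
Scale by 186182: one solution is (-4096004, 11729466). Reduce a mod 51: (10, 3622).
General: a = 10 + 51t, b = 3622 - 146t.
a ≥ 0 ⇒ t ≥ 0; b ≥ 0 ⇒ t ≤ 24. So t ∈ [0, 24]: 25 solutions.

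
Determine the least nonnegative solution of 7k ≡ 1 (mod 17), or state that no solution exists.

5

gcd(17, 7) = 1  (17 = 2×7 + 3, 7 = 2×3 + 1, 3 = 3×1).
1 divides 1, so solutions exist.
Back-substituting, 7×(5) + 17×(-2) = 1.
So 7×(5) ≡ 1 (mod 17); multiply by 1: k ≡ 5 (mod 17).
Smallest nonnegative: k = 5 mod 17 = 5.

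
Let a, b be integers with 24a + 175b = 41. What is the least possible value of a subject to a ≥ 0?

9

gcd(175, 24) = 1  (175 = 7·24 + 7, 24 = 3·7 + 3, 7 = 2·3 + 1, 3 = 3·1).
1 divides 41, so solutions exist.
Back-substituting, 24·(-51) + 175·(7) = 1.
Scale by 41/1 = 41: (a₀, b₀) = (-2091, 287).
General solution: a = -2091 + 175t, b = 287 - 24t for integer t.
a ≥ 0: smallest is -2091 mod 175 = 9 (at t = 12), with b = -1.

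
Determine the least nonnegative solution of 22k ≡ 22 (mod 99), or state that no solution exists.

1

gcd(99, 22) = 11.
11 divides 22, so solutions exist.
By Bézout, 22*(-4) + 99*(1) = 11.
So 22*(-4) ≡ 11 (mod 99); multiply by 2: k ≡ -8 (mod 9).
Smallest nonnegative: k = -8 mod 9 = 1.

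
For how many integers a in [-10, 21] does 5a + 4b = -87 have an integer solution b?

8

gcd(5, 4) = 1  (5 = 1*4 + 1, 4 = 4*1).
Back-substituting, 5*(1) + 4*(-1) = 1.
Scale by -87: particular solution (-87, 87); reduce a mod 4: (1, -23).
General solution: a = 1 + 4t, b = -23 - 5t for integer t.
-10 ≤ 1 + 4t ≤ 21 gives t ∈ [-2, 5], which is 8 values.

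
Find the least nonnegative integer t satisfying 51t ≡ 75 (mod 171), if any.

gcd(171, 51):
  171 = 3*51 + 18
  51 = 2*18 + 15
  18 = 1*15 + 3
  15 = 5*3
so gcd(171, 51) = 3.
3 divides 75, so solutions exist.
Back-substitute for Bézout coefficients:
  3 = 18 - 1*15
  ... = 51*(-10) + 171*(3)
So 51*(-10) ≡ 3 (mod 171); multiply by 25: t ≡ -250 (mod 57).
Smallest nonnegative: t = -250 mod 57 = 35.

35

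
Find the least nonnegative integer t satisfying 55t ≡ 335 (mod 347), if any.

gcd(347, 55) = 1.
1 divides 335, so solutions exist.
By Bézout, 55×(-82) + 347×(13) = 1.
So 55×(-82) ≡ 1 (mod 347); multiply by 335: t ≡ -27470 (mod 347).
Smallest nonnegative: t = -27470 mod 347 = 290.

290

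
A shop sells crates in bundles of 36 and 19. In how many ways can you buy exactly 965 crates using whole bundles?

Need nonnegative integers with 36j + 19k = 965.
gcd(36, 19) = 1, and 36·(9) + 19·(-17) = 1.
So (j₀, k₀) = (8685, -16405); general j = 8685 + 19t, k = -16405 - 36t.
j ≥ 0 ⇒ t ≥ -457; k ≥ 0 ⇒ t ≤ -456. That's 2 values of t.

2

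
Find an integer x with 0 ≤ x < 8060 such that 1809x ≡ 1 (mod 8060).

7209

gcd(8060, 1809) = 1  (8060 = 4·1809 + 824, 1809 = 2·824 + 161, 824 = 5·161 + 19, 161 = 8·19 + 9, 19 = 2·9 + 1, 9 = 9·1).
Back-substituting, 1809·(-851) + 8060·(191) = 1.
So 1809·-851 ≡ 1 (mod 8060), and -851 mod 8060 = 7209.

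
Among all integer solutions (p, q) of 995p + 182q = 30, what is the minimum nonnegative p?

gcd(995, 182):
  995 = 5*182 + 85
  182 = 2*85 + 12
  85 = 7*12 + 1
  12 = 12*1
so gcd(995, 182) = 1.
1 divides 30, so solutions exist.
Back-substitute for Bézout coefficients:
  1 = 85 - 7*12
  ... = 995*(15) + 182*(-82)
Scale by 30/1 = 30: (p₀, q₀) = (450, -2460).
General solution: p = 450 + 182t, q = -2460 - 995t for integer t.
p ≥ 0: smallest is 450 mod 182 = 86 (at t = -2), with q = -470.

86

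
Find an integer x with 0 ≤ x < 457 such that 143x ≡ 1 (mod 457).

gcd(457, 143):
  457 = 3*143 + 28
  143 = 5*28 + 3
  28 = 9*3 + 1
  3 = 3*1
so gcd(457, 143) = 1.
Back-substitute for Bézout coefficients:
  1 = 28 - 9*3
  ... = 143*(-147) + 457*(46)
So 143*-147 ≡ 1 (mod 457), and -147 mod 457 = 310.

310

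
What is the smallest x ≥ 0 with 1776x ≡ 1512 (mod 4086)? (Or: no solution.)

507

gcd(4086, 1776):
  4086 = 2×1776 + 534
  1776 = 3×534 + 174
  534 = 3×174 + 12
  174 = 14×12 + 6
  12 = 2×6
so gcd(4086, 1776) = 6.
6 divides 1512, so solutions exist.
Back-substitute for Bézout coefficients:
  6 = 174 - 14×12
  ... = 1776×(329) + 4086×(-143)
So 1776×(329) ≡ 6 (mod 4086); multiply by 252: x ≡ 82908 (mod 681).
Smallest nonnegative: x = 82908 mod 681 = 507.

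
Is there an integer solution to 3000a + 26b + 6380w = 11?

gcd(3000, 26) = 2.
gcd(2, 6380) = 2.
2 does not divide 11 (remainder 1), so no integer solutions.

no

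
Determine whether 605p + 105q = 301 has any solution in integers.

no

gcd(605, 105) = 5.
5 does not divide 301 (remainder 1), so no integer solutions.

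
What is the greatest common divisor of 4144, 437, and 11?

gcd(4144, 437):
  4144 = 9·437 + 211
  437 = 2·211 + 15
  211 = 14·15 + 1
  15 = 15·1
so gcd(4144, 437) = 1.
gcd(1, 11) = 1.

1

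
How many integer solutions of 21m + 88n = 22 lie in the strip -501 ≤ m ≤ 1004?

gcd(88, 21) = 1  (88 = 4×21 + 4, 21 = 5×4 + 1, 4 = 4×1).
Back-substituting, 21×(21) + 88×(-5) = 1.
Scale by 22: particular solution (462, -110); reduce m mod 88: (22, -5).
General solution: m = 22 + 88t, n = -5 - 21t for integer t.
-501 ≤ 22 + 88t ≤ 1004 gives t ∈ [-5, 11], which is 17 values.

17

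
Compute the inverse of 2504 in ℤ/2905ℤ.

2579

gcd(2905, 2504):
  2905 = 1*2504 + 401
  2504 = 6*401 + 98
  401 = 4*98 + 9
  98 = 10*9 + 8
  9 = 1*8 + 1
  8 = 8*1
so gcd(2905, 2504) = 1.
Back-substitute for Bézout coefficients:
  1 = 9 - 1*8
  ... = 2504*(-326) + 2905*(281)
So 2504*-326 ≡ 1 (mod 2905), and -326 mod 2905 = 2579.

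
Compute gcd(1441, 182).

gcd(1441, 182):
  1441 = 7·182 + 167
  182 = 1·167 + 15
  167 = 11·15 + 2
  15 = 7·2 + 1
  2 = 2·1
so gcd(1441, 182) = 1.

1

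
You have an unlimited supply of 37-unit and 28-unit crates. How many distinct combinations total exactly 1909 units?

Need nonnegative integers with 37j + 28k = 1909.
gcd(37, 28) = 1, and 37·(-3) + 28·(4) = 1.
So (j₀, k₀) = (-5727, 7636); general j = -5727 + 28t, k = 7636 - 37t.
j ≥ 0 ⇒ t ≥ 205; k ≥ 0 ⇒ t ≤ 206. That's 2 values of t.

2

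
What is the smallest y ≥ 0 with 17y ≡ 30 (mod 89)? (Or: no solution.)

7

gcd(89, 17) = 1.
1 divides 30, so solutions exist.
By Bézout, 17·(21) + 89·(-4) = 1.
So 17·(21) ≡ 1 (mod 89); multiply by 30: y ≡ 630 (mod 89).
Smallest nonnegative: y = 630 mod 89 = 7.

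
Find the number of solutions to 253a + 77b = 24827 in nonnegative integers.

14

gcd(253, 77) = 11  (253 = 3×77 + 22, 77 = 3×22 + 11, 22 = 2×11).
Back-substituting, 253×(-3) + 77×(10) = 11.
Scale by 2257: one solution is (-6771, 22570). Reduce a mod 7: (5, 306).
General: a = 5 + 7t, b = 306 - 23t.
a ≥ 0 ⇒ t ≥ 0; b ≥ 0 ⇒ t ≤ 13. So t ∈ [0, 13]: 14 solutions.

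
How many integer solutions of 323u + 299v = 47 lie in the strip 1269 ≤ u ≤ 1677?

gcd(323, 299):
  323 = 1×299 + 24
  299 = 12×24 + 11
  24 = 2×11 + 2
  11 = 5×2 + 1
  2 = 2×1
so gcd(323, 299) = 1.
Back-substitute for Bézout coefficients:
  1 = 11 - 5×2
  ... = 323×(-137) + 299×(148)
Scale by 47: particular solution (-6439, 6956); reduce u mod 299: (139, -150).
General solution: u = 139 + 299t, v = -150 - 323t for integer t.
1269 ≤ 139 + 299t ≤ 1677 gives t ∈ [4, 5], which is 2 values.

2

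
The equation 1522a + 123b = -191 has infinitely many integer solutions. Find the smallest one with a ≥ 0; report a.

gcd(1522, 123) = 1.
1 divides -191, so solutions exist.
By Bézout, 1522·(-8) + 123·(99) = 1.
Scale by -191/1 = -191: (a₀, b₀) = (1528, -18909).
General solution: a = 1528 + 123t, b = -18909 - 1522t for integer t.
a ≥ 0: smallest is 1528 mod 123 = 52 (at t = -12), with b = -645.

52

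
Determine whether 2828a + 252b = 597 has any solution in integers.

no

gcd(2828, 252):
  2828 = 11*252 + 56
  252 = 4*56 + 28
  56 = 2*28
so gcd(2828, 252) = 28.
28 does not divide 597 (remainder 9), so no integer solutions.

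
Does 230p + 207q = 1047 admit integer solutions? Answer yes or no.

no

gcd(230, 207) = 23  (230 = 1*207 + 23, 207 = 9*23).
23 does not divide 1047 (remainder 12), so no integer solutions.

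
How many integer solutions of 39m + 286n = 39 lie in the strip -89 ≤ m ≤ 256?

16

gcd(286, 39) = 13.
By Bézout, 39*(-7) + 286*(1) = 13.
Particular solution: (1, 0).
General solution: m = 1 + 22t, n = 0 - 3t for integer t.
-89 ≤ 1 + 22t ≤ 256 gives t ∈ [-4, 11], which is 16 values.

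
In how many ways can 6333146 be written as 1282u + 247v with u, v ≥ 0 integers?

gcd(1282, 247):
  1282 = 5·247 + 47
  247 = 5·47 + 12
  47 = 3·12 + 11
  12 = 1·11 + 1
  11 = 11·1
so gcd(1282, 247) = 1.
Back-substitute for Bézout coefficients:
  1 = 12 - 1·11
  ... = 1282·(-21) + 247·(109)
Scale by 6333146: one solution is (-132996066, 690312914). Reduce u mod 247: (96, 25142).
General: u = 96 + 247t, v = 25142 - 1282t.
u ≥ 0 ⇒ t ≥ 0; v ≥ 0 ⇒ t ≤ 19. So t ∈ [0, 19]: 20 solutions.

20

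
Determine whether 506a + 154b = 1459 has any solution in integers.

no

gcd(506, 154):
  506 = 3×154 + 44
  154 = 3×44 + 22
  44 = 2×22
so gcd(506, 154) = 22.
22 does not divide 1459 (remainder 7), so no integer solutions.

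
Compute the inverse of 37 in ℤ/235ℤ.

gcd(235, 37):
  235 = 6*37 + 13
  37 = 2*13 + 11
  13 = 1*11 + 2
  11 = 5*2 + 1
  2 = 2*1
so gcd(235, 37) = 1.
Back-substitute for Bézout coefficients:
  1 = 11 - 5*2
  ... = 37*(108) + 235*(-17)
So 37*108 ≡ 1 (mod 235), and 108 mod 235 = 108.

108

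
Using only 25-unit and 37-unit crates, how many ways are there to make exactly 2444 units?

3

Need nonnegative integers with 25j + 37k = 2444.
gcd(25, 37) = 1, and 25·(3) + 37·(-2) = 1.
So (j₀, k₀) = (7332, -4888); general j = 7332 + 37t, k = -4888 - 25t.
j ≥ 0 ⇒ t ≥ -198; k ≥ 0 ⇒ t ≤ -196. That's 3 values of t.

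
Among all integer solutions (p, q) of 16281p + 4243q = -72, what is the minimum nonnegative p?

gcd(16281, 4243) = 1  (16281 = 3*4243 + 3552, 4243 = 1*3552 + 691, 3552 = 5*691 + 97, 691 = 7*97 + 12, 97 = 8*12 + 1, 12 = 12*1).
1 divides -72, so solutions exist.
Back-substituting, 16281*(350) + 4243*(-1343) = 1.
Scale by -72/1 = -72: (p₀, q₀) = (-25200, 96696).
General solution: p = -25200 + 4243t, q = 96696 - 16281t for integer t.
p ≥ 0: smallest is -25200 mod 4243 = 258 (at t = 6), with q = -990.

258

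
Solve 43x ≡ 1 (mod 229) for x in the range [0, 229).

16

gcd(229, 43) = 1  (229 = 5·43 + 14, 43 = 3·14 + 1, 14 = 14·1).
Back-substituting, 43·(16) + 229·(-3) = 1.
So 43·16 ≡ 1 (mod 229), and 16 mod 229 = 16.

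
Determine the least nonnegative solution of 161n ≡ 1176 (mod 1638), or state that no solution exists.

gcd(1638, 161) = 7  (1638 = 10·161 + 28, 161 = 5·28 + 21, 28 = 1·21 + 7, 21 = 3·7).
7 divides 1176, so solutions exist.
Back-substituting, 161·(-61) + 1638·(6) = 7.
So 161·(-61) ≡ 7 (mod 1638); multiply by 168: n ≡ -10248 (mod 234).
Smallest nonnegative: n = -10248 mod 234 = 48.

48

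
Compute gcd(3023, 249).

gcd(3023, 249):
  3023 = 12×249 + 35
  249 = 7×35 + 4
  35 = 8×4 + 3
  4 = 1×3 + 1
  3 = 3×1
so gcd(3023, 249) = 1.

1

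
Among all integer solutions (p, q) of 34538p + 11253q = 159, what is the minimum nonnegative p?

5085

gcd(34538, 11253) = 1.
1 divides 159, so solutions exist.
By Bézout, 34538×(1589) + 11253×(-4877) = 1.
Scale by 159/1 = 159: (p₀, q₀) = (252651, -775443).
General solution: p = 252651 + 11253t, q = -775443 - 34538t for integer t.
p ≥ 0: smallest is 252651 mod 11253 = 5085 (at t = -22), with q = -15607.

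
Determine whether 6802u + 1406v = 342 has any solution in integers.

yes

gcd(6802, 1406) = 38  (6802 = 4·1406 + 1178, 1406 = 1·1178 + 228, 1178 = 5·228 + 38, 228 = 6·38).
38 divides 342, so integer solutions exist.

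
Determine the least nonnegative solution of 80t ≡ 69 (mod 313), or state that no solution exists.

gcd(313, 80) = 1.
1 divides 69, so solutions exist.
By Bézout, 80·(90) + 313·(-23) = 1.
So 80·(90) ≡ 1 (mod 313); multiply by 69: t ≡ 6210 (mod 313).
Smallest nonnegative: t = 6210 mod 313 = 263.

263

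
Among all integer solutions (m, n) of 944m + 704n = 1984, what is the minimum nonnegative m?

20

gcd(944, 704) = 16.
16 divides 1984, so solutions exist.
By Bézout, 944×(3) + 704×(-4) = 16.
Scale by 1984/16 = 124: (m₀, n₀) = (372, -496).
General solution: m = 372 + 44t, n = -496 - 59t for integer t.
m ≥ 0: smallest is 372 mod 44 = 20 (at t = -8), with n = -24.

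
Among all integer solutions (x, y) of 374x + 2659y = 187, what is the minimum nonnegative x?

gcd(2659, 374) = 1  (2659 = 7×374 + 41, 374 = 9×41 + 5, 41 = 8×5 + 1, 5 = 5×1).
1 divides 187, so solutions exist.
Back-substituting, 374×(-519) + 2659×(73) = 1.
Scale by 187/1 = 187: (x₀, y₀) = (-97053, 13651).
General solution: x = -97053 + 2659t, y = 13651 - 374t for integer t.
x ≥ 0: smallest is -97053 mod 2659 = 1330 (at t = 37), with y = -187.

1330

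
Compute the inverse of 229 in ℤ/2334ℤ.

gcd(2334, 229) = 1  (2334 = 10·229 + 44, 229 = 5·44 + 9, 44 = 4·9 + 8, 9 = 1·8 + 1, 8 = 8·1).
Back-substituting, 229·(265) + 2334·(-26) = 1.
So 229·265 ≡ 1 (mod 2334), and 265 mod 2334 = 265.

265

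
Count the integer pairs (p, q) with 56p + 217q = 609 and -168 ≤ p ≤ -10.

gcd(217, 56):
  217 = 3·56 + 49
  56 = 1·49 + 7
  49 = 7·7
so gcd(217, 56) = 7.
Back-substitute for Bézout coefficients:
  7 = 56 - 1·49
  ... = 56·(4) + 217·(-1)
Scale by 87: particular solution (348, -87); reduce p mod 31: (7, 1).
General solution: p = 7 + 31t, q = 1 - 8t for integer t.
-168 ≤ 7 + 31t ≤ -10 gives t ∈ [-5, -1], which is 5 values.

5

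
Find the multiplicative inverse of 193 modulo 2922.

757

gcd(2922, 193) = 1.
By Bézout, 193×(757) + 2922×(-50) = 1.
So 193×757 ≡ 1 (mod 2922), and 757 mod 2922 = 757.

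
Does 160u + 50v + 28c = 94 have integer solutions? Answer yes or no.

yes

gcd(160, 50) = 10.
gcd(10, 28) = 2.
2 divides 94, so integer solutions exist.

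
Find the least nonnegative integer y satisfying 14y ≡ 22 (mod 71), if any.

32

gcd(71, 14) = 1  (71 = 5·14 + 1, 14 = 14·1).
1 divides 22, so solutions exist.
Back-substituting, 14·(-5) + 71·(1) = 1.
So 14·(-5) ≡ 1 (mod 71); multiply by 22: y ≡ -110 (mod 71).
Smallest nonnegative: y = -110 mod 71 = 32.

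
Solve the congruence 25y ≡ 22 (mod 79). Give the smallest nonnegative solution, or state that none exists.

23

gcd(79, 25):
  79 = 3·25 + 4
  25 = 6·4 + 1
  4 = 4·1
so gcd(79, 25) = 1.
1 divides 22, so solutions exist.
Back-substitute for Bézout coefficients:
  1 = 25 - 6·4
  ... = 25·(19) + 79·(-6)
So 25·(19) ≡ 1 (mod 79); multiply by 22: y ≡ 418 (mod 79).
Smallest nonnegative: y = 418 mod 79 = 23.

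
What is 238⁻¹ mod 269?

26

gcd(269, 238) = 1.
By Bézout, 238*(26) + 269*(-23) = 1.
So 238*26 ≡ 1 (mod 269), and 26 mod 269 = 26.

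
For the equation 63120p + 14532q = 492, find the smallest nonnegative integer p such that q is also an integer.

gcd(63120, 14532):
  63120 = 4·14532 + 4992
  14532 = 2·4992 + 4548
  4992 = 1·4548 + 444
  4548 = 10·444 + 108
  444 = 4·108 + 12
  108 = 9·12
so gcd(63120, 14532) = 12.
12 divides 492, so solutions exist.
Back-substitute for Bézout coefficients:
  12 = 444 - 4·108
  ... = 63120·(131) + 14532·(-569)
Scale by 492/12 = 41: (p₀, q₀) = (5371, -23329).
General solution: p = 5371 + 1211t, q = -23329 - 5260t for integer t.
p ≥ 0: smallest is 5371 mod 1211 = 527 (at t = -4), with q = -2289.

527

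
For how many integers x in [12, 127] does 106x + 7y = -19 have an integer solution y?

16

gcd(106, 7) = 1  (106 = 15·7 + 1, 7 = 7·1).
Back-substituting, 106·(1) + 7·(-15) = 1.
Scale by -19: particular solution (-19, 285); reduce x mod 7: (2, -33).
General solution: x = 2 + 7t, y = -33 - 106t for integer t.
12 ≤ 2 + 7t ≤ 127 gives t ∈ [2, 17], which is 16 values.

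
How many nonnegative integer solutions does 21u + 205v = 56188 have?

13

gcd(205, 21) = 1  (205 = 9·21 + 16, 21 = 1·16 + 5, 16 = 3·5 + 1, 5 = 5·1).
Back-substituting, 21·(-39) + 205·(4) = 1.
Scale by 56188: one solution is (-2191332, 224752). Reduce u mod 205: (118, 262).
General: u = 118 + 205t, v = 262 - 21t.
u ≥ 0 ⇒ t ≥ 0; v ≥ 0 ⇒ t ≤ 12. So t ∈ [0, 12]: 13 solutions.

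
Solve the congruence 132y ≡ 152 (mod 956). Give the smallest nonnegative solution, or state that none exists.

gcd(956, 132):
  956 = 7×132 + 32
  132 = 4×32 + 4
  32 = 8×4
so gcd(956, 132) = 4.
4 divides 152, so solutions exist.
Back-substitute for Bézout coefficients:
  4 = 132 - 4×32
  ... = 132×(29) + 956×(-4)
So 132×(29) ≡ 4 (mod 956); multiply by 38: y ≡ 1102 (mod 239).
Smallest nonnegative: y = 1102 mod 239 = 146.

146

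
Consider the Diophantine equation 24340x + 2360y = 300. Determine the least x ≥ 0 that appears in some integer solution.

gcd(24340, 2360) = 20.
20 divides 300, so solutions exist.
By Bézout, 24340·(-51) + 2360·(526) = 20.
Scale by 300/20 = 15: (x₀, y₀) = (-765, 7890).
General solution: x = -765 + 118t, y = 7890 - 1217t for integer t.
x ≥ 0: smallest is -765 mod 118 = 61 (at t = 7), with y = -629.

61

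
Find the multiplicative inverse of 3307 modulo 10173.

gcd(10173, 3307) = 1  (10173 = 3×3307 + 252, 3307 = 13×252 + 31, 252 = 8×31 + 4, 31 = 7×4 + 3, 4 = 1×3 + 1, 3 = 3×1).
Back-substituting, 3307×(-2624) + 10173×(853) = 1.
So 3307×-2624 ≡ 1 (mod 10173), and -2624 mod 10173 = 7549.

7549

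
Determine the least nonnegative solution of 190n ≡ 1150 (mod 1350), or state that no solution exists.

70

gcd(1350, 190):
  1350 = 7×190 + 20
  190 = 9×20 + 10
  20 = 2×10
so gcd(1350, 190) = 10.
10 divides 1150, so solutions exist.
Back-substitute for Bézout coefficients:
  10 = 190 - 9×20
  ... = 190×(64) + 1350×(-9)
So 190×(64) ≡ 10 (mod 1350); multiply by 115: n ≡ 7360 (mod 135).
Smallest nonnegative: n = 7360 mod 135 = 70.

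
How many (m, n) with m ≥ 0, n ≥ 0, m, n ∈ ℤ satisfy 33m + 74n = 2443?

1

gcd(74, 33) = 1.
By Bézout, 33·(9) + 74·(-4) = 1.
One solution: (9, 29).
General: m = 9 + 74t, n = 29 - 33t.
m ≥ 0 ⇒ t ≥ 0; n ≥ 0 ⇒ t ≤ 0. So t ∈ [0, 0]: 1 solution.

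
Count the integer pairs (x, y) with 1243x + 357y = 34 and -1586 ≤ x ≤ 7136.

gcd(1243, 357) = 1  (1243 = 3×357 + 172, 357 = 2×172 + 13, 172 = 13×13 + 3, 13 = 4×3 + 1, 3 = 3×1).
Back-substituting, 1243×(-110) + 357×(383) = 1.
Scale by 34: particular solution (-3740, 13022); reduce x mod 357: (187, -651).
General solution: x = 187 + 357t, y = -651 - 1243t for integer t.
-1586 ≤ 187 + 357t ≤ 7136 gives t ∈ [-4, 19], which is 24 values.

24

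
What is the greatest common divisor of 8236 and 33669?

gcd(33669, 8236):
  33669 = 4·8236 + 725
  8236 = 11·725 + 261
  725 = 2·261 + 203
  261 = 1·203 + 58
  203 = 3·58 + 29
  58 = 2·29
so gcd(33669, 8236) = 29.

29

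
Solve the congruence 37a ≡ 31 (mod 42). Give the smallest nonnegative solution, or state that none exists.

gcd(42, 37) = 1  (42 = 1×37 + 5, 37 = 7×5 + 2, 5 = 2×2 + 1, 2 = 2×1).
1 divides 31, so solutions exist.
Back-substituting, 37×(-17) + 42×(15) = 1.
So 37×(-17) ≡ 1 (mod 42); multiply by 31: a ≡ -527 (mod 42).
Smallest nonnegative: a = -527 mod 42 = 19.

19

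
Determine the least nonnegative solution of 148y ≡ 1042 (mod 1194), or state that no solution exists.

241

gcd(1194, 148):
  1194 = 8·148 + 10
  148 = 14·10 + 8
  10 = 1·8 + 2
  8 = 4·2
so gcd(1194, 148) = 2.
2 divides 1042, so solutions exist.
Back-substitute for Bézout coefficients:
  2 = 10 - 1·8
  ... = 148·(-121) + 1194·(15)
So 148·(-121) ≡ 2 (mod 1194); multiply by 521: y ≡ -63041 (mod 597).
Smallest nonnegative: y = -63041 mod 597 = 241.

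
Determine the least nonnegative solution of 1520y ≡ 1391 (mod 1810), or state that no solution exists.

gcd(1810, 1520) = 10  (1810 = 1·1520 + 290, 1520 = 5·290 + 70, 290 = 4·70 + 10, 70 = 7·10).
10 does not divide 1391, so the congruence has no solution.

no solution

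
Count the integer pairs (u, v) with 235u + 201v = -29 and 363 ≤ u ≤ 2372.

gcd(235, 201) = 1.
By Bézout, 235·(-65) + 201·(76) = 1.
Particular solution: (76, -89).
General solution: u = 76 + 201t, v = -89 - 235t for integer t.
363 ≤ 76 + 201t ≤ 2372 gives t ∈ [2, 11], which is 10 values.

10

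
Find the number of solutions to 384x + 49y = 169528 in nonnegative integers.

gcd(384, 49) = 1  (384 = 7*49 + 41, 49 = 1*41 + 8, 41 = 5*8 + 1, 8 = 8*1).
Back-substituting, 384*(6) + 49*(-47) = 1.
Scale by 169528: one solution is (1017168, -7967816). Reduce x mod 49: (26, 3256).
General: x = 26 + 49t, y = 3256 - 384t.
x ≥ 0 ⇒ t ≥ 0; y ≥ 0 ⇒ t ≤ 8. So t ∈ [0, 8]: 9 solutions.

9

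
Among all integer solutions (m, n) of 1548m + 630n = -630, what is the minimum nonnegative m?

gcd(1548, 630):
  1548 = 2·630 + 288
  630 = 2·288 + 54
  288 = 5·54 + 18
  54 = 3·18
so gcd(1548, 630) = 18.
18 divides -630, so solutions exist.
Back-substitute for Bézout coefficients:
  18 = 288 - 5·54
  ... = 1548·(11) + 630·(-27)
Scale by -630/18 = -35: (m₀, n₀) = (-385, 945).
General solution: m = -385 + 35t, n = 945 - 86t for integer t.
m ≥ 0: smallest is -385 mod 35 = 0 (at t = 11), with n = -1.

0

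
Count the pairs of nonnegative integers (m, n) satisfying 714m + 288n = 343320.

gcd(714, 288) = 6  (714 = 2×288 + 138, 288 = 2×138 + 12, 138 = 11×12 + 6, 12 = 2×6).
Back-substituting, 714×(23) + 288×(-57) = 6.
Scale by 57220: one solution is (1316060, -3261540). Reduce m mod 48: (44, 1083).
General: m = 44 + 48t, n = 1083 - 119t.
m ≥ 0 ⇒ t ≥ 0; n ≥ 0 ⇒ t ≤ 9. So t ∈ [0, 9]: 10 solutions.

10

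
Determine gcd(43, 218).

1

gcd(218, 43):
  218 = 5×43 + 3
  43 = 14×3 + 1
  3 = 3×1
so gcd(218, 43) = 1.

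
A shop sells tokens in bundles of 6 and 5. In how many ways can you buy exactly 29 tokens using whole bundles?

1

Need nonnegative integers with 6j + 5k = 29.
gcd(6, 5) = 1, and 6·(1) + 5·(-1) = 1.
So (j₀, k₀) = (29, -29); general j = 29 + 5t, k = -29 - 6t.
j ≥ 0 ⇒ t ≥ -5; k ≥ 0 ⇒ t ≤ -5. That's 1 value of t.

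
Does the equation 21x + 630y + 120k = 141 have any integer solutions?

yes

gcd(630, 21) = 21  (630 = 30×21).
gcd(21, 120) = 3.
3 divides 141, so integer solutions exist.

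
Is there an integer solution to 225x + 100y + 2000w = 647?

no

gcd(225, 100) = 25.
gcd(25, 2000) = 25.
25 does not divide 647 (remainder 22), so no integer solutions.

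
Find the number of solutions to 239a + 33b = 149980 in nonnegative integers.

gcd(239, 33) = 1.
By Bézout, 239·(-4) + 33·(29) = 1.
One solution: (20, 4400).
General: a = 20 + 33t, b = 4400 - 239t.
a ≥ 0 ⇒ t ≥ 0; b ≥ 0 ⇒ t ≤ 18. So t ∈ [0, 18]: 19 solutions.

19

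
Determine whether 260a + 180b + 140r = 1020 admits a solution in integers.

gcd(260, 180) = 20  (260 = 1*180 + 80, 180 = 2*80 + 20, 80 = 4*20).
gcd(20, 140) = 20.
20 divides 1020, so integer solutions exist.

yes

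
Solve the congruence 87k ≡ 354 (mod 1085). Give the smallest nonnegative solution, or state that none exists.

902

gcd(1085, 87):
  1085 = 12×87 + 41
  87 = 2×41 + 5
  41 = 8×5 + 1
  5 = 5×1
so gcd(1085, 87) = 1.
1 divides 354, so solutions exist.
Back-substitute for Bézout coefficients:
  1 = 41 - 8×5
  ... = 87×(-212) + 1085×(17)
So 87×(-212) ≡ 1 (mod 1085); multiply by 354: k ≡ -75048 (mod 1085).
Smallest nonnegative: k = -75048 mod 1085 = 902.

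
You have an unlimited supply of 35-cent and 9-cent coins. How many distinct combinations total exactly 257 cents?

1

Need nonnegative integers with 35j + 9k = 257.
gcd(35, 9) = 1, and 35·(-1) + 9·(4) = 1.
So (j₀, k₀) = (-257, 1028); general j = -257 + 9t, k = 1028 - 35t.
j ≥ 0 ⇒ t ≥ 29; k ≥ 0 ⇒ t ≤ 29. That's 1 value of t.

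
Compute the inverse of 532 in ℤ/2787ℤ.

gcd(2787, 532):
  2787 = 5·532 + 127
  532 = 4·127 + 24
  127 = 5·24 + 7
  24 = 3·7 + 3
  7 = 2·3 + 1
  3 = 3·1
so gcd(2787, 532) = 1.
Back-substitute for Bézout coefficients:
  1 = 7 - 2·3
  ... = 532·(-812) + 2787·(155)
So 532·-812 ≡ 1 (mod 2787), and -812 mod 2787 = 1975.

1975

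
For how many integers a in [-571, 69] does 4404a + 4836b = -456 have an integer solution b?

1

gcd(4836, 4404) = 12.
By Bézout, 4404·(-56) + 4836·(51) = 12.
Particular solution: (113, -103).
General solution: a = 113 + 403t, b = -103 - 367t for integer t.
-571 ≤ 113 + 403t ≤ 69 gives t ∈ [-1, -1], which is 1 value.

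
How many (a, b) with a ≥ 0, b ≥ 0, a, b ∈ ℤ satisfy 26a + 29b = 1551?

gcd(29, 26) = 1  (29 = 1*26 + 3, 26 = 8*3 + 2, 3 = 1*2 + 1, 2 = 2*1).
Back-substituting, 26*(-10) + 29*(9) = 1.
Scale by 1551: one solution is (-15510, 13959). Reduce a mod 29: (5, 49).
General: a = 5 + 29t, b = 49 - 26t.
a ≥ 0 ⇒ t ≥ 0; b ≥ 0 ⇒ t ≤ 1. So t ∈ [0, 1]: 2 solutions.

2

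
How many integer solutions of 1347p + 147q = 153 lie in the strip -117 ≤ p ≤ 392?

11

gcd(1347, 147):
  1347 = 9*147 + 24
  147 = 6*24 + 3
  24 = 8*3
so gcd(1347, 147) = 3.
Back-substitute for Bézout coefficients:
  3 = 147 - 6*24
  ... = 1347*(-6) + 147*(55)
Scale by 51: particular solution (-306, 2805); reduce p mod 49: (37, -338).
General solution: p = 37 + 49t, q = -338 - 449t for integer t.
-117 ≤ 37 + 49t ≤ 392 gives t ∈ [-3, 7], which is 11 values.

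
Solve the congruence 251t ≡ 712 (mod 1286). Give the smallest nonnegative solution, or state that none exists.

gcd(1286, 251) = 1  (1286 = 5*251 + 31, 251 = 8*31 + 3, 31 = 10*3 + 1, 3 = 3*1).
1 divides 712, so solutions exist.
Back-substituting, 251*(-415) + 1286*(81) = 1.
So 251*(-415) ≡ 1 (mod 1286); multiply by 712: t ≡ -295480 (mod 1286).
Smallest nonnegative: t = -295480 mod 1286 = 300.

300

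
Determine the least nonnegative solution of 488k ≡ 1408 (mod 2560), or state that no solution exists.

176

gcd(2560, 488) = 8  (2560 = 5·488 + 120, 488 = 4·120 + 8, 120 = 15·8).
8 divides 1408, so solutions exist.
Back-substituting, 488·(21) + 2560·(-4) = 8.
So 488·(21) ≡ 8 (mod 2560); multiply by 176: k ≡ 3696 (mod 320).
Smallest nonnegative: k = 3696 mod 320 = 176.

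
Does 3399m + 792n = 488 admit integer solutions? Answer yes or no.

gcd(3399, 792):
  3399 = 4*792 + 231
  792 = 3*231 + 99
  231 = 2*99 + 33
  99 = 3*33
so gcd(3399, 792) = 33.
33 does not divide 488 (remainder 26), so no integer solutions.

no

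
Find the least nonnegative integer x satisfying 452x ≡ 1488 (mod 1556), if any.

320

gcd(1556, 452):
  1556 = 3×452 + 200
  452 = 2×200 + 52
  200 = 3×52 + 44
  52 = 1×44 + 8
  44 = 5×8 + 4
  8 = 2×4
so gcd(1556, 452) = 4.
4 divides 1488, so solutions exist.
Back-substitute for Bézout coefficients:
  4 = 44 - 5×8
  ... = 452×(-179) + 1556×(52)
So 452×(-179) ≡ 4 (mod 1556); multiply by 372: x ≡ -66588 (mod 389).
Smallest nonnegative: x = -66588 mod 389 = 320.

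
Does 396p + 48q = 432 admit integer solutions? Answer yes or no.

yes

gcd(396, 48):
  396 = 8*48 + 12
  48 = 4*12
so gcd(396, 48) = 12.
12 divides 432, so integer solutions exist.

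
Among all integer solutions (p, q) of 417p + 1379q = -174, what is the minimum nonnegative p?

198

gcd(1379, 417):
  1379 = 3·417 + 128
  417 = 3·128 + 33
  128 = 3·33 + 29
  33 = 1·29 + 4
  29 = 7·4 + 1
  4 = 4·1
so gcd(1379, 417) = 1.
1 divides -174, so solutions exist.
Back-substitute for Bézout coefficients:
  1 = 29 - 7·4
  ... = 417·(-334) + 1379·(101)
Scale by -174/1 = -174: (p₀, q₀) = (58116, -17574).
General solution: p = 58116 + 1379t, q = -17574 - 417t for integer t.
p ≥ 0: smallest is 58116 mod 1379 = 198 (at t = -42), with q = -60.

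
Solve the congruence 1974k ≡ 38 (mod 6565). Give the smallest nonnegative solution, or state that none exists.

592

gcd(6565, 1974) = 1  (6565 = 3·1974 + 643, 1974 = 3·643 + 45, 643 = 14·45 + 13, 45 = 3·13 + 6, 13 = 2·6 + 1, 6 = 6·1).
1 divides 38, so solutions exist.
Back-substituting, 1974·(-1021) + 6565·(307) = 1.
So 1974·(-1021) ≡ 1 (mod 6565); multiply by 38: k ≡ -38798 (mod 6565).
Smallest nonnegative: k = -38798 mod 6565 = 592.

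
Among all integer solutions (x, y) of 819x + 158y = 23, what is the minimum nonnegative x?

gcd(819, 158):
  819 = 5×158 + 29
  158 = 5×29 + 13
  29 = 2×13 + 3
  13 = 4×3 + 1
  3 = 3×1
so gcd(819, 158) = 1.
1 divides 23, so solutions exist.
Back-substitute for Bézout coefficients:
  1 = 13 - 4×3
  ... = 819×(-49) + 158×(254)
Scale by 23/1 = 23: (x₀, y₀) = (-1127, 5842).
General solution: x = -1127 + 158t, y = 5842 - 819t for integer t.
x ≥ 0: smallest is -1127 mod 158 = 137 (at t = 8), with y = -710.

137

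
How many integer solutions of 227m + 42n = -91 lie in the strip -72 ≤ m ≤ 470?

gcd(227, 42):
  227 = 5×42 + 17
  42 = 2×17 + 8
  17 = 2×8 + 1
  8 = 8×1
so gcd(227, 42) = 1.
Back-substitute for Bézout coefficients:
  1 = 17 - 2×8
  ... = 227×(5) + 42×(-27)
Scale by -91: particular solution (-455, 2457); reduce m mod 42: (7, -40).
General solution: m = 7 + 42t, n = -40 - 227t for integer t.
-72 ≤ 7 + 42t ≤ 470 gives t ∈ [-1, 11], which is 13 values.

13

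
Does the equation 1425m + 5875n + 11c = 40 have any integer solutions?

yes

gcd(5875, 1425):
  5875 = 4·1425 + 175
  1425 = 8·175 + 25
  175 = 7·25
so gcd(5875, 1425) = 25.
gcd(25, 11) = 1.
1 divides 40, so integer solutions exist.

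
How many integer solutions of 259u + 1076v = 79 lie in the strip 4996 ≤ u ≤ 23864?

gcd(1076, 259) = 1.
By Bézout, 259×(511) + 1076×(-123) = 1.
Particular solution: (557, -134).
General solution: u = 557 + 1076t, v = -134 - 259t for integer t.
4996 ≤ 557 + 1076t ≤ 23864 gives t ∈ [5, 21], which is 17 values.

17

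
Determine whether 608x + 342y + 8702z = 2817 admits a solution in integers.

no

gcd(608, 342) = 38.
gcd(38, 8702) = 38.
38 does not divide 2817 (remainder 5), so no integer solutions.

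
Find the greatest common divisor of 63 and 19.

1

gcd(63, 19):
  63 = 3·19 + 6
  19 = 3·6 + 1
  6 = 6·1
so gcd(63, 19) = 1.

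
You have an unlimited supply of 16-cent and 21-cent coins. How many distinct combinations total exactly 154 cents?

1

Need nonnegative integers with 16j + 21k = 154.
gcd(16, 21) = 1, and 16·(4) + 21·(-3) = 1.
So (j₀, k₀) = (616, -462); general j = 616 + 21t, k = -462 - 16t.
j ≥ 0 ⇒ t ≥ -29; k ≥ 0 ⇒ t ≤ -29. That's 1 value of t.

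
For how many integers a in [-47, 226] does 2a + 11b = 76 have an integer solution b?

25

gcd(11, 2):
  11 = 5×2 + 1
  2 = 2×1
so gcd(11, 2) = 1.
Back-substitute for Bézout coefficients:
  1 = 11 - 5×2
  ... = 2×(-5) + 11×(1)
Scale by 76: particular solution (-380, 76); reduce a mod 11: (5, 6).
General solution: a = 5 + 11t, b = 6 - 2t for integer t.
-47 ≤ 5 + 11t ≤ 226 gives t ∈ [-4, 20], which is 25 values.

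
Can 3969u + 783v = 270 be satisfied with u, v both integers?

gcd(3969, 783) = 27  (3969 = 5*783 + 54, 783 = 14*54 + 27, 54 = 2*27).
27 divides 270, so integer solutions exist.

yes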